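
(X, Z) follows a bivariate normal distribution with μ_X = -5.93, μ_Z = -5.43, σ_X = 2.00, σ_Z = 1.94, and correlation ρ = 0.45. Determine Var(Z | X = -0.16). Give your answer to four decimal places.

3.0015

Var(Z | X=x) = (1 − ρ²)·σ_Z².
Var(Z | X=-0.16) = (1.94)²·(1 − (0.45)²) = 3.7636·0.7975 = 3.0015.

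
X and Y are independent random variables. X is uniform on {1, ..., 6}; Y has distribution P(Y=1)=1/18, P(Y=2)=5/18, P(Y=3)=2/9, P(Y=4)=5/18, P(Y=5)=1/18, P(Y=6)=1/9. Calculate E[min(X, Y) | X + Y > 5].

227/76

P(X + Y > 5) = 19/27.
Summing min(X,Y)·P(x,y) over outcomes with X + Y > 5 gives 227/108.
E[min(X, Y) | X + Y > 5] = (227/108) / (19/27) = 227/76.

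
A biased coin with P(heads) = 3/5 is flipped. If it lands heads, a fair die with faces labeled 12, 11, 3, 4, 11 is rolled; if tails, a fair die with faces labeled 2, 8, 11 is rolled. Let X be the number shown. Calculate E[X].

E[X | heads] = (12+11+3+4+11)/5 = 41/5.
E[X | tails] = (2+8+11)/3 = 7.
By the law of total expectation,
E[X] = (3/5)·(41/5) + (2/5)·(7) = 193/25.

193/25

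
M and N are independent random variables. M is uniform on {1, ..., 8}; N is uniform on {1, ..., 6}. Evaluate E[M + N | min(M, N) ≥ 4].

11

P(min(M, N) ≥ 4) = 5/16.
Summing (M+N)·P(x,y) over outcomes with min(M, N) ≥ 4 gives 55/16.
E[M + N | min(M, N) ≥ 4] = (55/16) / (5/16) = 11.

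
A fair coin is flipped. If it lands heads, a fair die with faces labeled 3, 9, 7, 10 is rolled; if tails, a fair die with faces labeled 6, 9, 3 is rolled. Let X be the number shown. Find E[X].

53/8

E[X | heads] = (3+9+7+10)/4 = 29/4.
E[X | tails] = (6+9+3)/3 = 6.
By the law of total expectation,
E[X] = (1/2)·(29/4) + (1/2)·(6) = 53/8.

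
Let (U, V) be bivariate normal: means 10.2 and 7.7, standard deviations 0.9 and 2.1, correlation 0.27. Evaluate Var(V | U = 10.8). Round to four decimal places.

Var(V | U=x) = (1 − ρ²)·σ_V².
Var(V | U=10.8) = (2.1)²·(1 − (0.27)²) = 4.41·0.9271 = 4.0885.

4.0885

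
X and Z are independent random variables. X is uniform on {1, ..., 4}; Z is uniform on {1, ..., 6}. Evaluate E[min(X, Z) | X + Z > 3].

P(X + Z > 3) = 7/8.
Summing min(X,Z)·P(x,y) over outcomes with X + Z > 3 gives 47/24.
E[min(X, Z) | X + Z > 3] = (47/24) / (7/8) = 47/21.

47/21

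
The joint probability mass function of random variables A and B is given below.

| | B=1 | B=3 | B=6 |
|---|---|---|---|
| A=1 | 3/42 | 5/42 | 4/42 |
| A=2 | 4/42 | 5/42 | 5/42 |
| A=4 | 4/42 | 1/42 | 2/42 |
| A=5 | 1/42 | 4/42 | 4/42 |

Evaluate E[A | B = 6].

14/5

P(B = 6) = 5/14.
Σ A·P over the event = 1·(4/42) + 2·(5/42) + 4·(2/42) + 5·(4/42) = 1.
E[A | B = 6] = (1) / (5/14) = 14/5.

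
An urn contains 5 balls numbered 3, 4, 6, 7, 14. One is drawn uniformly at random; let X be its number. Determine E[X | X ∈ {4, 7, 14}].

P(X ∈ {4, 7, 14}) = 3/5.
Σ over the event: 4·1/5 + 7·1/5 + 14·1/5 = 5.
E[X | X ∈ {4, 7, 14}] = (5) / (3/5) = 25/3.

25/3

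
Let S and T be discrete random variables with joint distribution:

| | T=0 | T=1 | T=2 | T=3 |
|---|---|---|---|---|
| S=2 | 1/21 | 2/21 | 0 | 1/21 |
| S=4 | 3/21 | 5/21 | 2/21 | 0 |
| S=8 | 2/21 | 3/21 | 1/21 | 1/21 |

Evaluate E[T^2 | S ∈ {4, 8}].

29/17

P(S ∈ {4, 8}) = 17/21.
Σ T^2·P over the event = 0·(3/21) + 1·(5/21) + 4·(2/21) + 0·(2/21) + 1·(3/21) + 4·(1/21) + 9·(1/21) = 29/21.
E[T^2 | S ∈ {4, 8}] = (29/21) / (17/21) = 29/17.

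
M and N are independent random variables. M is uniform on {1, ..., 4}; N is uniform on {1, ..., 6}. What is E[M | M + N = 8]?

P(M + N = 8) = 1/8.
Summing M·P(x,y) over outcomes with M + N = 8 gives 3/8.
E[M | M + N = 8] = (3/8) / (1/8) = 3.

3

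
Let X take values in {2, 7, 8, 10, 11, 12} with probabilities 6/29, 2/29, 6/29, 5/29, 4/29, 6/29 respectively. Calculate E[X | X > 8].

P(X > 8) = 15/29.
Σ over the event: 10·5/29 + 11·4/29 + 12·6/29 = 166/29.
E[X | X > 8] = (166/29) / (15/29) = 166/15.

166/15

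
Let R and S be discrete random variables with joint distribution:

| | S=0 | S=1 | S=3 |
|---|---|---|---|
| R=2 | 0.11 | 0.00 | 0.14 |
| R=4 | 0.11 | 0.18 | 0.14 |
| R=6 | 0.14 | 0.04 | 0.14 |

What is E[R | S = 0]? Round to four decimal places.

P(S = 0) = 0.36.
Σ R·P over the event = 2·(0.11) + 4·(0.11) + 6·(0.14) = 1.50.
E[R | S = 0] = (1.50) / (0.36) = 4.1667.

4.1667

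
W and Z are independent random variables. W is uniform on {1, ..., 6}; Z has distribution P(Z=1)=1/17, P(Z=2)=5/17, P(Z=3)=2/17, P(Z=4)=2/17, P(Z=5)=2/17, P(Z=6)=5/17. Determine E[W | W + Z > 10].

P(W + Z > 10) = 2/17.
Summing W·P(x,y) over outcomes with W + Z > 10 gives 67/102.
E[W | W + Z > 10] = (67/102) / (2/17) = 67/12.

67/12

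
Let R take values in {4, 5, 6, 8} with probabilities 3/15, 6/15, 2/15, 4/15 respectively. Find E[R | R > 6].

8

P(R > 6) = 4/15.
Σ over the event: 8·4/15 = 32/15.
E[R | R > 6] = (32/15) / (4/15) = 8.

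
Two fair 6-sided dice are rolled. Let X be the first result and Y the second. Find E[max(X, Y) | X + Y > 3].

P(X + Y > 3) = 11/12.
Summing max(X,Y)·P(x,y) over outcomes with X + Y > 3 gives 13/3.
E[max(X, Y) | X + Y > 3] = (13/3) / (11/12) = 52/11.

52/11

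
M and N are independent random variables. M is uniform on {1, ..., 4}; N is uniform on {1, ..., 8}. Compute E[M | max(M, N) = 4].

22/7

P(max(M, N) = 4) = 7/32.
Summing M·P(x,y) over outcomes with max(M, N) = 4 gives 11/16.
E[M | max(M, N) = 4] = (11/16) / (7/32) = 22/7.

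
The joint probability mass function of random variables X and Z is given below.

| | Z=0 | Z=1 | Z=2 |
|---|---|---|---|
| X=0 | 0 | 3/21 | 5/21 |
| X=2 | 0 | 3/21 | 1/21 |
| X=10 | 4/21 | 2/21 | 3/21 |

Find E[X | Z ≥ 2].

P(Z ≥ 2) = 3/7.
Σ X·P over the event = 0·(5/21) + 2·(1/21) + 10·(3/21) = 32/21.
E[X | Z ≥ 2] = (32/21) / (3/7) = 32/9.

32/9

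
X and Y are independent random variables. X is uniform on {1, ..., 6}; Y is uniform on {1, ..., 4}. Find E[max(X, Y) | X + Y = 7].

P(X + Y = 7) = 1/6.
Summing max(X,Y)·P(x,y) over outcomes with X + Y = 7 gives 19/24.
E[max(X, Y) | X + Y = 7] = (19/24) / (1/6) = 19/4.

19/4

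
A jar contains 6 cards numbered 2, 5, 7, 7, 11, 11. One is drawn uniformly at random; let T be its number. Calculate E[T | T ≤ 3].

P(T ≤ 3) = 1/6.
Σ over the event: 2·1/6 = 1/3.
E[T | T ≤ 3] = (1/3) / (1/6) = 2.

2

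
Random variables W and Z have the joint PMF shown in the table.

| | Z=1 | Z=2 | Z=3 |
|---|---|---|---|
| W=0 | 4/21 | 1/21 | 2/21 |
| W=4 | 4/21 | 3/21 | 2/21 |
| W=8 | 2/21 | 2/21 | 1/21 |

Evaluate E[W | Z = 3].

P(Z = 3) = 5/21.
Σ W·P over the event = 0·(2/21) + 4·(2/21) + 8·(1/21) = 16/21.
E[W | Z = 3] = (16/21) / (5/21) = 16/5.

16/5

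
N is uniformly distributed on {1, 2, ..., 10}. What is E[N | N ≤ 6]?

Given N ≤ 6, N is equally likely to be any of {1, 2, 3, 4, 5, 6}.
E[N | N ≤ 6] = (1 + 2 + 3 + 4 + 5 + 6) / 6 = 7/2.

7/2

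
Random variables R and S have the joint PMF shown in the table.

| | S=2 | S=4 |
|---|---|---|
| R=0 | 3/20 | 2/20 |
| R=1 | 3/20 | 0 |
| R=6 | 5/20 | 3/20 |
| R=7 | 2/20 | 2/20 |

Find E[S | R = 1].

2

P(R = 1) = 3/20.
Σ S·P over the event = 2·(3/20) = 3/10.
E[S | R = 1] = (3/10) / (3/20) = 2.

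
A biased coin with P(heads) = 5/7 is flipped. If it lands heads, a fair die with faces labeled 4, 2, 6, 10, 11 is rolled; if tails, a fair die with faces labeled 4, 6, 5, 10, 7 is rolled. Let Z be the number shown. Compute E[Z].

E[Z | heads] = (4+2+6+10+11)/5 = 33/5.
E[Z | tails] = (4+6+5+10+7)/5 = 32/5.
E[Z] = (5/7)·(33/5) + (2/7)·(32/5) = 229/35.

229/35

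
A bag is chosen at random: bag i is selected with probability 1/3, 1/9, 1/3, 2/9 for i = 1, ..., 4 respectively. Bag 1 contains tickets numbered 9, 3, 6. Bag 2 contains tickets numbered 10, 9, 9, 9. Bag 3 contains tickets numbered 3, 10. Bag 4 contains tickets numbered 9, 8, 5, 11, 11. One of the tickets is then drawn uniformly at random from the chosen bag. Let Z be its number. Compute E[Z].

143/20

E[Z | bag 1] = (9+3+6)/3 = 6.
E[Z | bag 2] = (10+9+9+9)/4 = 37/4.
E[Z | bag 3] = (3+10)/2 = 13/2.
E[Z | bag 4] = (9+8+5+11+11)/5 = 44/5.
E[Z] = (1/3)·(6) + (1/9)·(37/4) + (1/3)·(13/2) + (2/9)·(44/5) = 143/20.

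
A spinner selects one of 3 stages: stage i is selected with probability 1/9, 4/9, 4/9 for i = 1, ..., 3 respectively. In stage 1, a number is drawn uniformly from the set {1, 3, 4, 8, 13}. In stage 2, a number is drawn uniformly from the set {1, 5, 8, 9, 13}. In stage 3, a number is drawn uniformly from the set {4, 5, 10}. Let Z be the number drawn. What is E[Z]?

E[Z | stage 1] = (1+3+4+8+13)/5 = 29/5.
E[Z | stage 2] = (1+5+8+9+13)/5 = 36/5.
E[Z | stage 3] = (4+5+10)/3 = 19/3.
By the law of total expectation,
E[Z] = (1/9)·(29/5) + (4/9)·(36/5) + (4/9)·(19/3) = 899/135.

899/135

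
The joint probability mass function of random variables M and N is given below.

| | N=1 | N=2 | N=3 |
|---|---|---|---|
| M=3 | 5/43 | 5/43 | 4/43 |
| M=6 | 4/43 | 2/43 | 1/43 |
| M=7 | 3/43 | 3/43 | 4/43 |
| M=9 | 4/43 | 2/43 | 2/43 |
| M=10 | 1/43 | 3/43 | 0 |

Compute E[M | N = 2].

P(N = 2) = 15/43.
Σ M·P over the event = 3·(5/43) + 6·(2/43) + 7·(3/43) + 9·(2/43) + 10·(3/43) = 96/43.
E[M | N = 2] = (96/43) / (15/43) = 32/5.

32/5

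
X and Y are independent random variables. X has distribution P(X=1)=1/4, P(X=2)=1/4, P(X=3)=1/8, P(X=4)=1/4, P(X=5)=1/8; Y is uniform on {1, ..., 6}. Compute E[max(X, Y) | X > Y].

27/7

P(X > Y) = 7/24.
Summing max(X,Y)·P(x,y) over outcomes with X > Y gives 9/8.
E[max(X, Y) | X > Y] = (9/8) / (7/24) = 27/7.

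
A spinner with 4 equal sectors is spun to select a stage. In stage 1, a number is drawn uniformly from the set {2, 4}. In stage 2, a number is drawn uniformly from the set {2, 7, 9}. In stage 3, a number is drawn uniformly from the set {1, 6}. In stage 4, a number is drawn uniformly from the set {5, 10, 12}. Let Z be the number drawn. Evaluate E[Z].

43/8

E[Z | stage 1] = (2+4)/2 = 3.
E[Z | stage 2] = (2+7+9)/3 = 6.
E[Z | stage 3] = (1+6)/2 = 7/2.
E[Z | stage 4] = (5+10+12)/3 = 9.
E[Z] = (1/4)·(3) + (1/4)·(6) + (1/4)·(7/2) + (1/4)·(9) = 43/8.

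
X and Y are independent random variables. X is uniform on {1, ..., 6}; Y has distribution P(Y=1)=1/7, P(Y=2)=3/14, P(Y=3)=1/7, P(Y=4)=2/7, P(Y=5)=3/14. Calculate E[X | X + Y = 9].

44/9

P(X + Y = 9) = 3/28.
Summing X·P(x,y) over outcomes with X + Y = 9 gives 11/21.
E[X | X + Y = 9] = (11/21) / (3/28) = 44/9.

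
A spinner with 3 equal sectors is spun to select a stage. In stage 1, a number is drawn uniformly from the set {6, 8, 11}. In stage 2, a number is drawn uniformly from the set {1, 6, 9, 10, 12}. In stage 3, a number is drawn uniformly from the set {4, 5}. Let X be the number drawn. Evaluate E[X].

613/90

E[X | stage 1] = (6+8+11)/3 = 25/3.
E[X | stage 2] = (1+6+9+10+12)/5 = 38/5.
E[X | stage 3] = (4+5)/2 = 9/2.
By the law of total expectation,
E[X] = (1/3)·(25/3) + (1/3)·(38/5) + (1/3)·(9/2) = 613/90.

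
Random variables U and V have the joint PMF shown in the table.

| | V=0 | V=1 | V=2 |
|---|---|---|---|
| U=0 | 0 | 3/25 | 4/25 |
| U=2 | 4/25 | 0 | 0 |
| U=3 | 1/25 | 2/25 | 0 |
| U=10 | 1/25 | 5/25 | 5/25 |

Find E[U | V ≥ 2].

50/9

P(V ≥ 2) = 9/25.
Σ U·P over the event = 0·(4/25) + 10·(5/25) = 2.
E[U | V ≥ 2] = (2) / (9/25) = 50/9.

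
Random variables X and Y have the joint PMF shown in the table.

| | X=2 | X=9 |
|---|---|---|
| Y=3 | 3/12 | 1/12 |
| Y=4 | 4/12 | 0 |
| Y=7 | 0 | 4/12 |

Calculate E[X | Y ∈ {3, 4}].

P(Y ∈ {3, 4}) = 2/3.
Summing X·P(X=x,Y=y) over the conditioning event gives 23/12.
E[X | Y ∈ {3, 4}] = (23/12) / (2/3) = 23/8.

23/8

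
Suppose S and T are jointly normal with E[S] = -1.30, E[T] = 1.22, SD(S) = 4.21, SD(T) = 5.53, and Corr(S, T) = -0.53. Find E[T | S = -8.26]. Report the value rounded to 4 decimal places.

6.0654

The regression of T on S has slope ρ·σ_T/σ_S and passes through (μ_S, μ_T).
E[T | S=-8.26] = 1.22 + (-0.53)·(5.53/4.21)·(-8.26 − (-1.30)) = 1.22 + (-0.69618)·(-6.96) = 6.0654.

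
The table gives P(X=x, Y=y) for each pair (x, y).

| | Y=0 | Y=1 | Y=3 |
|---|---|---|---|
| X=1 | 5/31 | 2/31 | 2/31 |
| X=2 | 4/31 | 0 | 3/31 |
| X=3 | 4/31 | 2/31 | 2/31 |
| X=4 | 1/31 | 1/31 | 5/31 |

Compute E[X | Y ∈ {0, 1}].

41/19

P(Y ∈ {0, 1}) = 19/31.
Σ X·P over the event = 1·(5/31) + 1·(2/31) + 2·(4/31) + 3·(4/31) + 3·(2/31) + 4·(1/31) + 4·(1/31) = 41/31.
E[X | Y ∈ {0, 1}] = (41/31) / (19/31) = 41/19.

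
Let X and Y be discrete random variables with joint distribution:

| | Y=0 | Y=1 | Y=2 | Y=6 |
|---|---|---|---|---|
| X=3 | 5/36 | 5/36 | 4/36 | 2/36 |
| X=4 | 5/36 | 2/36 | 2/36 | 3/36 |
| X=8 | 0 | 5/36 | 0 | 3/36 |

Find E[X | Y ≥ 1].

125/26

P(Y ≥ 1) = 13/18.
Σ X·P over the event = 3·(5/36) + 3·(4/36) + 3·(2/36) + 4·(2/36) + 4·(2/36) + 4·(3/36) + 8·(5/36) + 8·(3/36) = 125/36.
E[X | Y ≥ 1] = (125/36) / (13/18) = 125/26.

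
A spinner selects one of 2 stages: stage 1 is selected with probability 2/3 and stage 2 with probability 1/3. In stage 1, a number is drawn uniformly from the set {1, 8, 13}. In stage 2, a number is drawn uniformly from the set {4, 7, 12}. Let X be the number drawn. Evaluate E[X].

67/9

E[X | stage 1] = (1+8+13)/3 = 22/3.
E[X | stage 2] = (4+7+12)/3 = 23/3.
E[X] = (2/3)·(22/3) + (1/3)·(23/3) = 67/9.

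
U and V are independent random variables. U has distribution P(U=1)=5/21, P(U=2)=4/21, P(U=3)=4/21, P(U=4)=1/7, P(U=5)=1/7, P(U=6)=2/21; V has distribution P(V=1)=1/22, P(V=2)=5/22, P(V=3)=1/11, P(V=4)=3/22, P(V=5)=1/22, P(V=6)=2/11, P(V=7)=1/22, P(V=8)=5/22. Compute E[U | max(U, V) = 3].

61/25

P(max(U, V) = 3) = 25/231.
Summing U·P(x,y) over outcomes with max(U, V) = 3 gives 61/231.
E[U | max(U, V) = 3] = (61/231) / (25/231) = 61/25.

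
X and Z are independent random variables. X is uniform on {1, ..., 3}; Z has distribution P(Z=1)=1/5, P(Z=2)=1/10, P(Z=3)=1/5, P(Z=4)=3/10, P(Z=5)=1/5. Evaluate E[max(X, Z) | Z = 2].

7/3

P(Z = 2) = 1/10.
Summing max(X,Z)·P(x,y) over outcomes with Z = 2 gives 7/30.
E[max(X, Z) | Z = 2] = (7/30) / (1/10) = 7/3.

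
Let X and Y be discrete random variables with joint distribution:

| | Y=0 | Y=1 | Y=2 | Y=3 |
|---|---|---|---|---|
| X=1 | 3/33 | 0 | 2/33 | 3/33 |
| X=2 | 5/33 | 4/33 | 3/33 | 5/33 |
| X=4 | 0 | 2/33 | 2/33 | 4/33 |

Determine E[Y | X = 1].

P(X = 1) = 8/33.
Summing Y·P(X=x,Y=y) over the conditioning event gives 13/33.
E[Y | X = 1] = (13/33) / (8/33) = 13/8.

13/8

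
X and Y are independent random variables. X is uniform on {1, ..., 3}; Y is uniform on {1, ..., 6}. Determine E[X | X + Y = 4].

Outcomes with X + Y = 4: (1,3), (2,2), (3,1), each with probability 1/18.
E[X | X + Y = 4] = (1 + 2 + 3) / 3 = 2.

2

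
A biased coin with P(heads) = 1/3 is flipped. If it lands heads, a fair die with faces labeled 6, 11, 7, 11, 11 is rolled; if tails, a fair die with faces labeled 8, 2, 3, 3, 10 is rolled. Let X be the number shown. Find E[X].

E[X | heads] = (6+11+7+11+11)/5 = 46/5.
E[X | tails] = (8+2+3+3+10)/5 = 26/5.
E[X] = (1/3)·(46/5) + (2/3)·(26/5) = 98/15.

98/15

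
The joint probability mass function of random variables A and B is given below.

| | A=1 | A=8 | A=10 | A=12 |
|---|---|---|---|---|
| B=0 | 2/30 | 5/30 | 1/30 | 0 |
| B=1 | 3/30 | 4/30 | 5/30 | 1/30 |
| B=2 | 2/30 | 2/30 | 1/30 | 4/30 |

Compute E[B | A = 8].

P(A = 8) = 11/30.
Σ B·P over the event = 0·(5/30) + 1·(4/30) + 2·(2/30) = 4/15.
E[B | A = 8] = (4/15) / (11/30) = 8/11.

8/11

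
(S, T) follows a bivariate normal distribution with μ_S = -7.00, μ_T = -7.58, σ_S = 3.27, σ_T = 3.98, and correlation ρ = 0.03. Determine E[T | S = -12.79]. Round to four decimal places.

-7.7914

For a bivariate normal, E[T | S=x] = μ_T + ρ·(σ_T/σ_S)·(x − μ_S).
E[T | S=-12.79] = -7.58 + (0.03)·(3.98/3.27)·(-12.79 − (-7.00)) = -7.58 + (0.036514)·(-5.79) = -7.7914.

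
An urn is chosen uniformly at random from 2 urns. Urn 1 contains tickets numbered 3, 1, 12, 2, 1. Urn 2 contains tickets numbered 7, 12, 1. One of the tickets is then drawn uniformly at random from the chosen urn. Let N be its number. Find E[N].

E[N | urn 1] = (3+1+12+2+1)/5 = 19/5.
E[N | urn 2] = (7+12+1)/3 = 20/3.
E[N] = (1/2)·(19/5) + (1/2)·(20/3) = 157/30.

157/30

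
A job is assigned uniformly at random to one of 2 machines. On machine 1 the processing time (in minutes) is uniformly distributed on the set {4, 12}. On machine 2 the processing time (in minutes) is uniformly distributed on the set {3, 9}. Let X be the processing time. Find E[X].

7

E[X | machine 1] = (4+12)/2 = 8.
E[X | machine 2] = (3+9)/2 = 6.
By the law of total expectation,
E[X] = (1/2)·(8) + (1/2)·(6) = 7.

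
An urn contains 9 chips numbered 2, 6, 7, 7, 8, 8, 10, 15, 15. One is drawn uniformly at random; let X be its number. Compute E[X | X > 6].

10

P(X > 6) = 7/9.
Σ over the event: 7·2/9 + 8·2/9 + 10·1/9 + 15·2/9 = 70/9.
E[X | X > 6] = (70/9) / (7/9) = 10.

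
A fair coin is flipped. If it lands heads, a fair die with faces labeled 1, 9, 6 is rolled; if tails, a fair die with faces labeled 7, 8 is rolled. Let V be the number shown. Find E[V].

E[V | heads] = (1+9+6)/3 = 16/3.
E[V | tails] = (7+8)/2 = 15/2.
By the law of total expectation,
E[V] = (1/2)·(16/3) + (1/2)·(15/2) = 77/12.

77/12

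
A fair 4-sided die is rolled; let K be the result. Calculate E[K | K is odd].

2

Given K is odd, K is equally likely to be any of {1, 3}.
E[K | K is odd] = (1 + 3) / 2 = 2.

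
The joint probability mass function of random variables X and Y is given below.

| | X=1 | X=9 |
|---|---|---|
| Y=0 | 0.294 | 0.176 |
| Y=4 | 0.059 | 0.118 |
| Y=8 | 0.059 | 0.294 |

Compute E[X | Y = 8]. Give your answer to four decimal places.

P(Y = 8) = 0.353.
Σ X·P over the event = 1·(0.059) + 9·(0.294) = 2.705.
E[X | Y = 8] = (2.705) / (0.353) = 7.6629.

7.6629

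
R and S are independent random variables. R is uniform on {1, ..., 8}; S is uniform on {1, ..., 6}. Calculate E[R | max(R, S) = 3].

P(max(R, S) = 3) = 5/48.
Summing R·P(x,y) over outcomes with max(R, S) = 3 gives 1/4.
E[R | max(R, S) = 3] = (1/4) / (5/48) = 12/5.

12/5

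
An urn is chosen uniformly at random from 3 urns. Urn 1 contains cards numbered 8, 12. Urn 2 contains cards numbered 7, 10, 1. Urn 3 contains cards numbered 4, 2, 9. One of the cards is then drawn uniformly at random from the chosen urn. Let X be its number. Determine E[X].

E[X | urn 1] = (8+12)/2 = 10.
E[X | urn 2] = (7+10+1)/3 = 6.
E[X | urn 3] = (4+2+9)/3 = 5.
By the law of total expectation,
E[X] = (1/3)·(10) + (1/3)·(6) + (1/3)·(5) = 7.

7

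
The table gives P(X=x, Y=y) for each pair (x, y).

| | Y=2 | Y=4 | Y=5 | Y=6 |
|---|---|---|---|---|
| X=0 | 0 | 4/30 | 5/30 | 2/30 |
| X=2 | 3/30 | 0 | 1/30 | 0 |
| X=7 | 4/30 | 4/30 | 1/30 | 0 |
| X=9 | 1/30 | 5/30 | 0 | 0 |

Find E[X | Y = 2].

P(Y = 2) = 4/15.
Σ X·P over the event = 2·(3/30) + 7·(4/30) + 9·(1/30) = 43/30.
E[X | Y = 2] = (43/30) / (4/15) = 43/8.

43/8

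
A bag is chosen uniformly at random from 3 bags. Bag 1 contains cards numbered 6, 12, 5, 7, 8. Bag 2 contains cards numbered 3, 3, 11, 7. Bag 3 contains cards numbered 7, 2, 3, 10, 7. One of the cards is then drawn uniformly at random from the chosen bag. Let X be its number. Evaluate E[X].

E[X | bag 1] = (6+12+5+7+8)/5 = 38/5.
E[X | bag 2] = (3+3+11+7)/4 = 6.
E[X | bag 3] = (7+2+3+10+7)/5 = 29/5.
E[X] = (1/3)·(38/5) + (1/3)·(6) + (1/3)·(29/5) = 97/15.

97/15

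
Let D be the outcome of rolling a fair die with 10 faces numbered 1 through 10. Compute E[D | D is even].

6

Given D is even, D is equally likely to be any of {2, 4, 6, 8, 10}.
E[D | D is even] = (2 + 4 + 6 + 8 + 10) / 5 = 6.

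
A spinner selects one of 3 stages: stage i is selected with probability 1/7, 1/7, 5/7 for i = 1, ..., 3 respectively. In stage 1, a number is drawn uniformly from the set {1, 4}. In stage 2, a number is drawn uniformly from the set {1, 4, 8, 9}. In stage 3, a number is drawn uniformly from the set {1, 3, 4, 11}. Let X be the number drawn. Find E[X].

E[X | stage 1] = (1+4)/2 = 5/2.
E[X | stage 2] = (1+4+8+9)/4 = 11/2.
E[X | stage 3] = (1+3+4+11)/4 = 19/4.
By the law of total expectation,
E[X] = (1/7)·(5/2) + (1/7)·(11/2) + (5/7)·(19/4) = 127/28.

127/28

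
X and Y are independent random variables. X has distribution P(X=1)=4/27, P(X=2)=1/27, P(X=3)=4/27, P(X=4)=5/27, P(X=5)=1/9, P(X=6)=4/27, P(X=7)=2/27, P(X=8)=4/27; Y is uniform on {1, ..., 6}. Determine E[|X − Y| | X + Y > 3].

P(X + Y > 3) = 17/18.
Summing |X−Y|·P(x,y) over outcomes with X + Y > 3 gives 65/27.
E[|X − Y| | X + Y > 3] = (65/27) / (17/18) = 130/51.

130/51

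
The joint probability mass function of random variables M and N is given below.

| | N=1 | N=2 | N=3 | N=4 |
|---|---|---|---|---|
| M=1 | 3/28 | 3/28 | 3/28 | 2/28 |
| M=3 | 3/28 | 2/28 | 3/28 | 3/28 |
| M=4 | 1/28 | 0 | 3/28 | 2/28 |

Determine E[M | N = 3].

8/3

P(N = 3) = 9/28.
Σ M·P over the event = 1·(3/28) + 3·(3/28) + 4·(3/28) = 6/7.
E[M | N = 3] = (6/7) / (9/28) = 8/3.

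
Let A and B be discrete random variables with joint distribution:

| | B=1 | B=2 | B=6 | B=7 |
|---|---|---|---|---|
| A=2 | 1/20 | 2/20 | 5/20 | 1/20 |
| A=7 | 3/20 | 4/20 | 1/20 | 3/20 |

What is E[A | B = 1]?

23/4

P(B = 1) = 1/5.
Σ A·P over the event = 2·(1/20) + 7·(3/20) = 23/20.
E[A | B = 1] = (23/20) / (1/5) = 23/4.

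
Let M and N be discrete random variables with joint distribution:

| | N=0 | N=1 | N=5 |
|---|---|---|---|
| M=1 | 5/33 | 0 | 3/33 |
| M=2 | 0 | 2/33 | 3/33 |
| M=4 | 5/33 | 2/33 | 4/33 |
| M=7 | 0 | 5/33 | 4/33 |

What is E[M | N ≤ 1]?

72/19

P(N ≤ 1) = 19/33.
Summing M·P(M=x,N=y) over the conditioning event gives 24/11.
E[M | N ≤ 1] = (24/11) / (19/33) = 72/19.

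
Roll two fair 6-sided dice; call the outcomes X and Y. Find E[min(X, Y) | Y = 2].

P(Y = 2) = 1/6.
Summing min(X,Y)·P(x,y) over outcomes with Y = 2 gives 11/36.
E[min(X, Y) | Y = 2] = (11/36) / (1/6) = 11/6.

11/6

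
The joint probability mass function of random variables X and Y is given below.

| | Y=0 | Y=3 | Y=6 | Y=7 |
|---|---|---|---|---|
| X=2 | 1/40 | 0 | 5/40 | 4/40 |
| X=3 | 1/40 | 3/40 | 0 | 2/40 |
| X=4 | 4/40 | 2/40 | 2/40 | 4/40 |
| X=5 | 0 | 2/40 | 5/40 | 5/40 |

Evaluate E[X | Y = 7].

P(Y = 7) = 3/8.
Σ X·P over the event = 2·(4/40) + 3·(2/40) + 4·(4/40) + 5·(5/40) = 11/8.
E[X | Y = 7] = (11/8) / (3/8) = 11/3.

11/3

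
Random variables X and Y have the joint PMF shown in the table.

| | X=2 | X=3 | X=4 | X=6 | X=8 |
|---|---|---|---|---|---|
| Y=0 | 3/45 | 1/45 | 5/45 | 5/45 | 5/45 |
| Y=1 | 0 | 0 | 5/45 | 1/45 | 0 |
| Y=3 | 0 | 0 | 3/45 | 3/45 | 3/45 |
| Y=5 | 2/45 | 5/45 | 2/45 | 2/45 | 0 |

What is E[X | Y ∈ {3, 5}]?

93/20

P(Y ∈ {3, 5}) = 4/9.
Σ X·P over the event = 2·(2/45) + 3·(5/45) + 4·(3/45) + 4·(2/45) + 6·(3/45) + 6·(2/45) + 8·(3/45) = 31/15.
E[X | Y ∈ {3, 5}] = (31/15) / (4/9) = 93/20.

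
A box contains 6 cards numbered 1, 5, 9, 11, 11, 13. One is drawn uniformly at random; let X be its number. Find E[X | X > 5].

P(X > 5) = 2/3.
Σ over the event: 9·1/6 + 11·1/3 + 13·1/6 = 22/3.
E[X | X > 5] = (22/3) / (2/3) = 11.

11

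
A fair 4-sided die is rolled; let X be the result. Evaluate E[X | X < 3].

3/2

Given X < 3, X is equally likely to be any of {1, 2}.
E[X | X < 3] = (1 + 2) / 2 = 3/2.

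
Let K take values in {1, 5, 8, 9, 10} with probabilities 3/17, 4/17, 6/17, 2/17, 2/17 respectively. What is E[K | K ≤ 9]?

89/15

P(K ≤ 9) = 15/17.
Σ over the event: 1·3/17 + 5·4/17 + 8·6/17 + 9·2/17 = 89/17.
E[K | K ≤ 9] = (89/17) / (15/17) = 89/15.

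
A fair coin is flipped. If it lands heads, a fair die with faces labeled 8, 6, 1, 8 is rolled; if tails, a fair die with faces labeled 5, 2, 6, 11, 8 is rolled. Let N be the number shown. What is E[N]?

E[N | heads] = (8+6+1+8)/4 = 23/4.
E[N | tails] = (5+2+6+11+8)/5 = 32/5.
E[N] = (1/2)·(23/4) + (1/2)·(32/5) = 243/40.

243/40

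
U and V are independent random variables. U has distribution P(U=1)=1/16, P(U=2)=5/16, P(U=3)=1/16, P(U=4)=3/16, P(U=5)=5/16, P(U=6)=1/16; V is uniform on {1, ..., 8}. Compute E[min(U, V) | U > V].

P(U > V) = 41/128.
Summing min(U,V)·P(x,y) over outcomes with U > V gives 91/128.
E[min(U, V) | U > V] = (91/128) / (41/128) = 91/41.

91/41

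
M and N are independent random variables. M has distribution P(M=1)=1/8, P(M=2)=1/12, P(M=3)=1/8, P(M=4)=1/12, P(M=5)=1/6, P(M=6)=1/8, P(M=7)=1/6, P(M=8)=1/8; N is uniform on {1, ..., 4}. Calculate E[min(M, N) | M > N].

163/70

P(M > N) = 35/48.
Summing min(M,N)·P(x,y) over outcomes with M > N gives 163/96.
E[min(M, N) | M > N] = (163/96) / (35/48) = 163/70.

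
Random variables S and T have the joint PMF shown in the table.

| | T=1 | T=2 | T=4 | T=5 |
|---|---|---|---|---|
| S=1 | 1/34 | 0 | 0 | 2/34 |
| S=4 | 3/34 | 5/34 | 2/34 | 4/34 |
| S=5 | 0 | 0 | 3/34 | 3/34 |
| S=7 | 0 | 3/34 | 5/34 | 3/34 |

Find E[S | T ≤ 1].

13/4

P(T ≤ 1) = 2/17.
Σ S·P over the event = 1·(1/34) + 4·(3/34) = 13/34.
E[S | T ≤ 1] = (13/34) / (2/17) = 13/4.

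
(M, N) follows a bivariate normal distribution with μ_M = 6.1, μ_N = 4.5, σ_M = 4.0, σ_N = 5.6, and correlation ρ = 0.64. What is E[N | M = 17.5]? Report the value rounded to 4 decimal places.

E[N | M=x] = μ_N + ρ(σ_N/σ_M)(x − μ_M) for jointly normal variables.
E[N | M=17.5] = 4.5 + (0.64)·(5.6/4.0)·(17.5 − (6.1)) = 4.5 + (0.896)·(11.4) = 14.7144.

14.7144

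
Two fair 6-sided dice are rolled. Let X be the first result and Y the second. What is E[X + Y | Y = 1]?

9/2

P(Y = 1) = 1/6.
Summing (X+Y)·P(x,y) over outcomes with Y = 1 gives 3/4.
E[X + Y | Y = 1] = (3/4) / (1/6) = 9/2.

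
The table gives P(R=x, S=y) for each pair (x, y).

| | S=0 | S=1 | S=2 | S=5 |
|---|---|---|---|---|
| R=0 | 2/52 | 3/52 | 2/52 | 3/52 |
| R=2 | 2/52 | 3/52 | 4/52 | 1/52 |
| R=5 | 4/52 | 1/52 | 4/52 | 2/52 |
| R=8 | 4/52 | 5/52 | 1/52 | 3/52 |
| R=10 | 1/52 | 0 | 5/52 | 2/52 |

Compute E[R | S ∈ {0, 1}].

P(S ∈ {0, 1}) = 25/52.
Summing R·P(R=x,S=y) over the conditioning event gives 9/4.
E[R | S ∈ {0, 1}] = (9/4) / (25/52) = 117/25.

117/25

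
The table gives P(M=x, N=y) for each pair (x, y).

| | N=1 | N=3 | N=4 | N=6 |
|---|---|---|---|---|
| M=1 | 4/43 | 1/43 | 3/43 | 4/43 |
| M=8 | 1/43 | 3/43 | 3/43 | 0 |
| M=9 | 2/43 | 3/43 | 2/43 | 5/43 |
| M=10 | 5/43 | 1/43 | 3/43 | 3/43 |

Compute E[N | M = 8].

22/7

P(M = 8) = 7/43.
Σ N·P over the event = 1·(1/43) + 3·(3/43) + 4·(3/43) = 22/43.
E[N | M = 8] = (22/43) / (7/43) = 22/7.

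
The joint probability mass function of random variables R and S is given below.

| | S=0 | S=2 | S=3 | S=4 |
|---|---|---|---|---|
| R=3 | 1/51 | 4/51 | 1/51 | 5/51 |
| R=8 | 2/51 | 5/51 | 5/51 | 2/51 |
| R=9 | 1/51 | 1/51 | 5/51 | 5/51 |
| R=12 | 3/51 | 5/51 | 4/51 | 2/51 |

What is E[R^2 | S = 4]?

P(S = 4) = 14/51.
Σ R^2·P over the event = 9·(5/51) + 64·(2/51) + 81·(5/51) + 144·(2/51) = 866/51.
E[R^2 | S = 4] = (866/51) / (14/51) = 433/7.

433/7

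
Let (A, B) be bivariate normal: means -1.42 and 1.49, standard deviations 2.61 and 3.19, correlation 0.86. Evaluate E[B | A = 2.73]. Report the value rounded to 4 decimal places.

5.8521

For a bivariate normal, E[B | A=x] = μ_B + ρ·(σ_B/σ_A)·(x − μ_A).
E[B | A=2.73] = 1.49 + (0.86)·(3.19/2.61)·(2.73 − (-1.42)) = 1.49 + (1.0511)·(4.15) = 5.8521.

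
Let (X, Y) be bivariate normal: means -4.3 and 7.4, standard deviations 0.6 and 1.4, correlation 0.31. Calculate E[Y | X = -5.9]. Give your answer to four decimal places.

For a bivariate normal, E[Y | X=x] = μ_Y + ρ·(σ_Y/σ_X)·(x − μ_X).
E[Y | X=-5.9] = 7.4 + (0.31)·(1.4/0.6)·(-5.9 − (-4.3)) = 7.4 + (0.72333)·(-1.6) = 6.2427.

6.2427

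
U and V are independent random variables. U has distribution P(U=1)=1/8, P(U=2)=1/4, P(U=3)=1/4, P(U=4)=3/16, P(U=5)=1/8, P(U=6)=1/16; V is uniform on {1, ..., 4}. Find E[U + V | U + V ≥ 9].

37/4

P(U + V ≥ 9) = 1/16.
Summing (U+V)·P(x,y) over outcomes with U + V ≥ 9 gives 37/64.
E[U + V | U + V ≥ 9] = (37/64) / (1/16) = 37/4.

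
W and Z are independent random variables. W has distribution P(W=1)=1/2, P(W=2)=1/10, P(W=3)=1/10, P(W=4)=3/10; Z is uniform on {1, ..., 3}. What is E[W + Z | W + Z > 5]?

P(W + Z > 5) = 7/30.
Summing (W+Z)·P(x,y) over outcomes with W + Z > 5 gives 3/2.
E[W + Z | W + Z > 5] = (3/2) / (7/30) = 45/7.

45/7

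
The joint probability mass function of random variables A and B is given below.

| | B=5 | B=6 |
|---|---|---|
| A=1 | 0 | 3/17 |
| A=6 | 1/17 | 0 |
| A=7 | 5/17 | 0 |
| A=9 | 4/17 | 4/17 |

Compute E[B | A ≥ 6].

37/7

P(A ≥ 6) = 14/17.
Summing B·P(A=x,B=y) over the conditioning event gives 74/17.
E[B | A ≥ 6] = (74/17) / (14/17) = 37/7.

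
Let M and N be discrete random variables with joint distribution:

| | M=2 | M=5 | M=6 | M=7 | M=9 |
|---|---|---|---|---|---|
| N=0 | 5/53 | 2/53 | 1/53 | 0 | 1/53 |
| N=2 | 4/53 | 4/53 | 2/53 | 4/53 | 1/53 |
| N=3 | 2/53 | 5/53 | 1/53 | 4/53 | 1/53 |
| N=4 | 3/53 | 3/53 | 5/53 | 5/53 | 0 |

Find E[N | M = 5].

5/2

P(M = 5) = 14/53.
Summing N·P(M=x,N=y) over the conditioning event gives 35/53.
E[N | M = 5] = (35/53) / (14/53) = 5/2.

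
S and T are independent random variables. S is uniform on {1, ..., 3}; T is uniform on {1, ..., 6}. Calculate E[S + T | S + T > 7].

25/3

P(S + T > 7) = 1/6.
Summing (S+T)·P(x,y) over outcomes with S + T > 7 gives 25/18.
E[S + T | S + T > 7] = (25/18) / (1/6) = 25/3.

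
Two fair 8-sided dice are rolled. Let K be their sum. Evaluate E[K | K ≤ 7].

P(K ≤ 7) = 21/64.
Σ over the event: 2·1/64 + 3·1/32 + 4·3/64 + 5·1/16 + 6·5/64 + 7·3/32 = 7/4.
E[K | K ≤ 7] = (7/4) / (21/64) = 16/3.

16/3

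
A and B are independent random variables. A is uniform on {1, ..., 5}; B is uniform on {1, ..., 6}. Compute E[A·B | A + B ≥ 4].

P(A + B ≥ 4) = 9/10.
Summing AB·P(x,y) over outcomes with A + B ≥ 4 gives 31/3.
E[A·B | A + B ≥ 4] = (31/3) / (9/10) = 310/27.

310/27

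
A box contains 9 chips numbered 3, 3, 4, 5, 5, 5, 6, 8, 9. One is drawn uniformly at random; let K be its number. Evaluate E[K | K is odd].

P(K is odd) = 2/3.
Σ over the event: 3·2/9 + 5·1/3 + 9·1/9 = 10/3.
E[K | K is odd] = (10/3) / (2/3) = 5.

5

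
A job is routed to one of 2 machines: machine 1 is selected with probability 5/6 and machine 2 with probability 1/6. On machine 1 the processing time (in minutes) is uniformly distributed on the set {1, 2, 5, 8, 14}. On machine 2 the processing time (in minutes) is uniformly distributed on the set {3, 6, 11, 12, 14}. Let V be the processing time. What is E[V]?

98/15

E[V | machine 1] = (1+2+5+8+14)/5 = 6.
E[V | machine 2] = (3+6+11+12+14)/5 = 46/5.
By the law of total expectation,
E[V] = (5/6)·(6) + (1/6)·(46/5) = 98/15.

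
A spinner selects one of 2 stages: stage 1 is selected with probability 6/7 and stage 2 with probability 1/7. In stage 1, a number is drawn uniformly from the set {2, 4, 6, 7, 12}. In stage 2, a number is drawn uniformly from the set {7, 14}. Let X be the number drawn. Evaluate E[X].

E[X | stage 1] = (2+4+6+7+12)/5 = 31/5.
E[X | stage 2] = (7+14)/2 = 21/2.
By the law of total expectation,
E[X] = (6/7)·(31/5) + (1/7)·(21/2) = 477/70.

477/70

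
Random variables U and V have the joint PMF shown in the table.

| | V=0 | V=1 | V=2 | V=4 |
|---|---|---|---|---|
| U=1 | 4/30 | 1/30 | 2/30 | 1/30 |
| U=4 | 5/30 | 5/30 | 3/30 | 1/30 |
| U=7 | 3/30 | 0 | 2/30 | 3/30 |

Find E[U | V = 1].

7/2

P(V = 1) = 1/5.
Summing U·P(U=x,V=y) over the conditioning event gives 7/10.
E[U | V = 1] = (7/10) / (1/5) = 7/2.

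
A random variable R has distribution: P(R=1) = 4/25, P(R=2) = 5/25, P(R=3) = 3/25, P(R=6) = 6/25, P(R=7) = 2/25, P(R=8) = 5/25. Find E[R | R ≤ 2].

14/9

P(R ≤ 2) = 9/25.
Σ over the event: 1·4/25 + 2·1/5 = 14/25.
E[R | R ≤ 2] = (14/25) / (9/25) = 14/9.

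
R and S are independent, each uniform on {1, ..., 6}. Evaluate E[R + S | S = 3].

13/2

P(S = 3) = 1/6.
Summing (R+S)·P(x,y) over outcomes with S = 3 gives 13/12.
E[R + S | S = 3] = (13/12) / (1/6) = 13/2.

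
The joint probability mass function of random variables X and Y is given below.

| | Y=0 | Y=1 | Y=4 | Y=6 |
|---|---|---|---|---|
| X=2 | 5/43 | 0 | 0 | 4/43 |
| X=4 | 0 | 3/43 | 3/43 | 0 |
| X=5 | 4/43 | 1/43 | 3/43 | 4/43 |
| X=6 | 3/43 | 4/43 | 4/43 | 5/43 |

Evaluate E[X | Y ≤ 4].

14/3

P(Y ≤ 4) = 30/43.
Summing X·P(X=x,Y=y) over the conditioning event gives 140/43.
E[X | Y ≤ 4] = (140/43) / (30/43) = 14/3.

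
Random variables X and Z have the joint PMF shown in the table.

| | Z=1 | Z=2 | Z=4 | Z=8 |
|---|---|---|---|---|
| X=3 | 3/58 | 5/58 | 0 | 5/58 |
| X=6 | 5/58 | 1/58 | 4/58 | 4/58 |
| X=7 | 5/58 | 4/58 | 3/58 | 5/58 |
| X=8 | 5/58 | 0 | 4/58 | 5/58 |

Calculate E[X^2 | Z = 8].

P(Z = 8) = 19/58.
Σ X^2·P over the event = 9·(5/58) + 36·(4/58) + 49·(5/58) + 64·(5/58) = 13.
E[X^2 | Z = 8] = (13) / (19/58) = 754/19.

754/19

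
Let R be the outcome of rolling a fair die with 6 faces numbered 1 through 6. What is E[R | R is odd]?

3

Given R is odd, R is equally likely to be any of {1, 3, 5}.
E[R | R is odd] = (1 + 3 + 5) / 3 = 3.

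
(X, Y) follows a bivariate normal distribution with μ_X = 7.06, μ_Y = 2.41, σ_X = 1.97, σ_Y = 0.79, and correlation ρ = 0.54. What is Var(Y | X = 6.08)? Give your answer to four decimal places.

The conditional variance in a bivariate normal is σ_Y²(1 − ρ²), independent of x.
Var(Y | X=6.08) = (0.79)²·(1 − (0.54)²) = 0.6241·0.7084 = 0.4421.

0.4421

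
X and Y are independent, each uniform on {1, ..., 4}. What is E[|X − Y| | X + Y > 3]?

18/13

P(X + Y > 3) = 13/16.
Summing |X−Y|·P(x,y) over outcomes with X + Y > 3 gives 9/8.
E[|X − Y| | X + Y > 3] = (9/8) / (13/16) = 18/13.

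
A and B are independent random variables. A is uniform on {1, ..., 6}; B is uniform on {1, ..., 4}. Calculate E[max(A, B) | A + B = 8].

5

Outcomes with A + B = 8: (4,4), (5,3), (6,2), each with probability 1/24.
E[max(A, B) | A + B = 8] = (4 + 5 + 6) / 3 = 5.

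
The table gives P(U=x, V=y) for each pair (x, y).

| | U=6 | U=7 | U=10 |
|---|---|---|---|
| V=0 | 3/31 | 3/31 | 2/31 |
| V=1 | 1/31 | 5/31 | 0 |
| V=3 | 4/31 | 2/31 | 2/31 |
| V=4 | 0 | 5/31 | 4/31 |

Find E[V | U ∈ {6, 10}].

35/16

P(U ∈ {6, 10}) = 16/31.
Σ V·P over the event = 0·(3/31) + 1·(1/31) + 3·(4/31) + 0·(2/31) + 3·(2/31) + 4·(4/31) = 35/31.
E[V | U ∈ {6, 10}] = (35/31) / (16/31) = 35/16.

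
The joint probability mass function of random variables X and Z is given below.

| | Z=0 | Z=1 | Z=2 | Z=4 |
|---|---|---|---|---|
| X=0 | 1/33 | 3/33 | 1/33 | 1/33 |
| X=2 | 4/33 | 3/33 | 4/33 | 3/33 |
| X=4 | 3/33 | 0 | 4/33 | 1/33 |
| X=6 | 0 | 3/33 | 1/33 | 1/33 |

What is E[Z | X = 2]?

P(X = 2) = 14/33.
Σ Z·P over the event = 0·(4/33) + 1·(3/33) + 2·(4/33) + 4·(3/33) = 23/33.
E[Z | X = 2] = (23/33) / (14/33) = 23/14.

23/14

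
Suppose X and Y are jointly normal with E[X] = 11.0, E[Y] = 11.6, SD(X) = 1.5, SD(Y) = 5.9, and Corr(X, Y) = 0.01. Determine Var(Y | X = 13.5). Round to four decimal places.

34.8065

The conditional variance in a bivariate normal is σ_Y²(1 − ρ²), independent of x.
Var(Y | X=13.5) = (5.9)²·(1 − (0.01)²) = 34.81·0.9999 = 34.8065.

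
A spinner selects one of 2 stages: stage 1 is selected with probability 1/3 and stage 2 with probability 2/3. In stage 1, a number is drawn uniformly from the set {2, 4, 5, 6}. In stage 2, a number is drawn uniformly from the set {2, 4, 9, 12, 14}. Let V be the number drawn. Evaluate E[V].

413/60

E[V | stage 1] = (2+4+5+6)/4 = 17/4.
E[V | stage 2] = (2+4+9+12+14)/5 = 41/5.
E[V] = (1/3)·(17/4) + (2/3)·(41/5) = 413/60.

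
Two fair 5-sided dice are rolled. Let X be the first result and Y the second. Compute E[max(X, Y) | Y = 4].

P(Y = 4) = 1/5.
Summing max(X,Y)·P(x,y) over outcomes with Y = 4 gives 21/25.
E[max(X, Y) | Y = 4] = (21/25) / (1/5) = 21/5.

21/5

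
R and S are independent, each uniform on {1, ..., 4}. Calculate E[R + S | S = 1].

P(S = 1) = 1/4.
Summing (R+S)·P(x,y) over outcomes with S = 1 gives 7/8.
E[R + S | S = 1] = (7/8) / (1/4) = 7/2.

7/2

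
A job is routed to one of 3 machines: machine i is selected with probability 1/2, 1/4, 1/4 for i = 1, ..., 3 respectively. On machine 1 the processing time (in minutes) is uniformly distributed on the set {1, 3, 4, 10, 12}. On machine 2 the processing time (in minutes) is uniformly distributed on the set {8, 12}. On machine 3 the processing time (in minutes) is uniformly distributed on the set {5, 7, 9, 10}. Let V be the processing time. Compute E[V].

119/16

E[V | machine 1] = (1+3+4+10+12)/5 = 6.
E[V | machine 2] = (8+12)/2 = 10.
E[V | machine 3] = (5+7+9+10)/4 = 31/4.
By the law of total expectation,
E[V] = (1/2)·(6) + (1/4)·(10) + (1/4)·(31/4) = 119/16.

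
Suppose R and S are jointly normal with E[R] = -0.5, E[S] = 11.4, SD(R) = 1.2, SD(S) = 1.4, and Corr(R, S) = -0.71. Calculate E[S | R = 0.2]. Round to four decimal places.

For a bivariate normal, E[S | R=x] = μ_S + ρ·(σ_S/σ_R)·(x − μ_R).
E[S | R=0.2] = 11.4 + (-0.71)·(1.4/1.2)·(0.2 − (-0.5)) = 11.4 + (-0.82833)·(0.7) = 10.8202.

10.8202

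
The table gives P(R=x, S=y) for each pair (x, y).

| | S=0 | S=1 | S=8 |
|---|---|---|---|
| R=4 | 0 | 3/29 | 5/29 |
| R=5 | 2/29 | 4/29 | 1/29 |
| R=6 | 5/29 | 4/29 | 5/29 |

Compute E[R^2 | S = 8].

285/11

P(S = 8) = 11/29.
Σ R^2·P over the event = 16·(5/29) + 25·(1/29) + 36·(5/29) = 285/29.
E[R^2 | S = 8] = (285/29) / (11/29) = 285/11.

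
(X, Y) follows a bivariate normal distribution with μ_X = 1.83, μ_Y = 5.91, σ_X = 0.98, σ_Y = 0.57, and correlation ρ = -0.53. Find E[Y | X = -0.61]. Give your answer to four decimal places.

6.6622

For a bivariate normal, E[Y | X=x] = μ_Y + ρ·(σ_Y/σ_X)·(x − μ_X).
E[Y | X=-0.61] = 5.91 + (-0.53)·(0.57/0.98)·(-0.61 − (1.83)) = 5.91 + (-0.30827)·(-2.44) = 6.6622.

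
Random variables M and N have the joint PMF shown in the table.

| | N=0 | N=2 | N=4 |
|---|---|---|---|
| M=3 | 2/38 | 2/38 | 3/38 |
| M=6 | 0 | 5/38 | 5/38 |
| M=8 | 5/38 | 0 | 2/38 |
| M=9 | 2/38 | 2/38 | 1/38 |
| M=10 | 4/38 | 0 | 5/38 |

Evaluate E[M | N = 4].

P(N = 4) = 8/19.
Σ M·P over the event = 3·(3/38) + 6·(5/38) + 8·(2/38) + 9·(1/38) + 10·(5/38) = 3.
E[M | N = 4] = (3) / (8/19) = 57/8.

57/8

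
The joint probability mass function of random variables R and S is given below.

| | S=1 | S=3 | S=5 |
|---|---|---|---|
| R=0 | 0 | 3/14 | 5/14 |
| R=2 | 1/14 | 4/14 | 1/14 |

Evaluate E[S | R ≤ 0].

P(R ≤ 0) = 4/7.
Σ S·P over the event = 3·(3/14) + 5·(5/14) = 17/7.
E[S | R ≤ 0] = (17/7) / (4/7) = 17/4.

17/4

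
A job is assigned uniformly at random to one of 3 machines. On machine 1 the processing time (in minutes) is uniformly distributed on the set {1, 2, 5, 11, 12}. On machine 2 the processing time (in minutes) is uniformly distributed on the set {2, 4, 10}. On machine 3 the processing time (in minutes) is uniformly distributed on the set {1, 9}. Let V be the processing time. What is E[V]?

248/45

E[V | machine 1] = (1+2+5+11+12)/5 = 31/5.
E[V | machine 2] = (2+4+10)/3 = 16/3.
E[V | machine 3] = (1+9)/2 = 5.
By the law of total expectation,
E[V] = (1/3)·(31/5) + (1/3)·(16/3) + (1/3)·(5) = 248/45.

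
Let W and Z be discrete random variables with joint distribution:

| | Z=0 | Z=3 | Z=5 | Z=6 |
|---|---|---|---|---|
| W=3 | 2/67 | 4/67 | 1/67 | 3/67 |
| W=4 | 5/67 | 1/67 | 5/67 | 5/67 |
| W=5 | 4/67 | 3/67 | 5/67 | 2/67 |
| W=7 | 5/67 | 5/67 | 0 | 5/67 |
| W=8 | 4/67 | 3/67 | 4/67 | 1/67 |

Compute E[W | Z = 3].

45/8

P(Z = 3) = 16/67.
Summing W·P(W=x,Z=y) over the conditioning event gives 90/67.
E[W | Z = 3] = (90/67) / (16/67) = 45/8.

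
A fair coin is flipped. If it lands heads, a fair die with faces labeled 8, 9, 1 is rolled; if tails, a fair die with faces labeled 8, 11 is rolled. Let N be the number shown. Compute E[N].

31/4

E[N | heads] = (8+9+1)/3 = 6.
E[N | tails] = (8+11)/2 = 19/2.
By the law of total expectation,
E[N] = (1/2)·(6) + (1/2)·(19/2) = 31/4.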